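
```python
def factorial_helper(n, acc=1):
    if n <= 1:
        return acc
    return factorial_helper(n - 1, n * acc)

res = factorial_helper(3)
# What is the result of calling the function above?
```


factorial_helper(3, 1)
= factorial_helper(2, 3 * 1) = factorial_helper(2, 3)
= factorial_helper(1, 2 * 3) = factorial_helper(1, 6)
n <= 1, return acc = 6


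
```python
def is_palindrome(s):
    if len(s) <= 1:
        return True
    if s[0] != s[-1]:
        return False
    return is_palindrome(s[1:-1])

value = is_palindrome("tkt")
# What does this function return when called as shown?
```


is_palindrome("tkt")
"tkt": s[0]='t' == s[-1]='t' -> is_palindrome("k")
"k": len <= 1 -> True
= True


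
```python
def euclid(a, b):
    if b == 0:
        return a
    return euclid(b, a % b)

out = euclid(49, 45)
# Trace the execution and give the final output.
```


euclid(49, 45)
= euclid(45, 49 % 45) = euclid(45, 4)
= euclid(4, 45 % 4) = euclid(4, 1)
= euclid(1, 4 % 1) = euclid(1, 0)
b == 0, return a = 1


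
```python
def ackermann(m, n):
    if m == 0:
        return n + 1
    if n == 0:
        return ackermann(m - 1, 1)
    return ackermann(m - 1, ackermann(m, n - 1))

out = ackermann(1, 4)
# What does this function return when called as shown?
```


ackermann(1, 4)
= ackermann(0, ackermann(1, 3))
First compute ackermann(1, 3) = 5
= ackermann(0, 5)
= 6


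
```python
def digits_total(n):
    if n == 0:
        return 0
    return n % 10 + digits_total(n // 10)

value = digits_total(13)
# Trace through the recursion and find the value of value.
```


digits_total(13)
= 3 + digits_total(1)
= 3 + 1 + digits_total(0)
= 3 + 1 + 0
= 4


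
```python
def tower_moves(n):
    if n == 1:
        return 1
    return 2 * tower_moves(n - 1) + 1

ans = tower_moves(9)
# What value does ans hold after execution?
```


tower_moves(9)
= 2 * tower_moves(8) + 1
= 2 * (2 * tower_moves(7) + 1) + 1
= 2 * (2 * (2 * tower_moves(6) + 1) + 1) + 1
= 2 * (2 * (2 * (2 * tower_moves(5) + 1) + 1) + 1) + 1
= 2 * (2 * (2 * (2 * (2 * tower_moves(4) + 1) + 1) + 1) + 1) + 1
= 2 * (2 * (2 * (2 * (2 * (2 * tower_moves(3) + 1) + 1) + 1) + 1) + 1) + 1
= 2 * (2 * (2 * (2 * (2 * (2 * (2 * tower_moves(2) + 1) + 1) + 1) + 1) + 1) + 1) + 1
= 2 * (2 * (2 * (2 * (2 * (2 * (2 * (2 * tower_moves(1) + 1) + 1) + 1) + 1) + 1) + 1) + 1) + 1
Now compute bottom-up:
tower_moves(1) = 1
tower_moves(2) = 2 * 1 + 1 = 3
tower_moves(3) = 2 * 3 + 1 = 7
tower_moves(4) = 2 * 7 + 1 = 15
tower_moves(5) = 2 * 15 + 1 = 31
tower_moves(6) = 2 * 31 + 1 = 63
tower_moves(7) = 2 * 63 + 1 = 127
tower_moves(8) = 2 * 127 + 1 = 255
tower_moves(9) = 2 * 255 + 1 = 511
= 511


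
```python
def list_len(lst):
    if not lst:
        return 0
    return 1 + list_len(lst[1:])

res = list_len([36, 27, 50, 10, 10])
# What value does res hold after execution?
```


list_len([36, 27, 50, 10, 10])
= 1 + list_len([27, 50, 10, 10])
= 1 + 1 + list_len([50, 10, 10])
= 1 + 1 + 1 + list_len([10, 10])
= 1 + 1 + 1 + 1 + list_len([10])
= 1 + 1 + 1 + 1 + 1 + list_len([])
= 1 + 1 + 1 + 1 + 1 + 0
= 5


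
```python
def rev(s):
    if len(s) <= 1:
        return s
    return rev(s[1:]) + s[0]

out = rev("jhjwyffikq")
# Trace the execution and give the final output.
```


rev("jhjwyffikq")
= rev("hjwyffikq") + "j"
= rev("jwyffikq") + "h" + "j"
= rev("wyffikq") + "j" + "h" + "j"
= rev("yffikq") + "w" + "j" + "h" + "j"
= rev("ffikq") + "y" + "w" + "j" + "h" + "j"
= rev("fikq") + "f" + "y" + "w" + "j" + "h" + "j"
= rev("ikq") + "f" + "f" + "y" + "w" + "j" + "h" + "j"
= rev("kq") + "i" + "f" + "f" + "y" + "w" + "j" + "h" + "j"
= rev("q") + "k" + "i" + "f" + "f" + "y" + "w" + "j" + "h" + "j"
= "q" + "k" + "i" + "f" + "f" + "y" + "w" + "j" + "h" + "j"
= "qkiffywjhj"


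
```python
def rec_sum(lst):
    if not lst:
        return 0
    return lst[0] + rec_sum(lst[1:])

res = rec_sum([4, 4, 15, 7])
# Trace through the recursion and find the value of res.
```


rec_sum([4, 4, 15, 7])
= 4 + rec_sum([4, 15, 7])
= 4 + 4 + rec_sum([15, 7])
= 4 + 4 + 15 + rec_sum([7])
= 4 + 4 + 15 + 7 + rec_sum([])
= 4 + 4 + 15 + 7 + 0
= 30


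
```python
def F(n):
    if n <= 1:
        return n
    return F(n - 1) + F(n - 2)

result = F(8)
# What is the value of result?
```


F(8)
= F(7) + F(6)
= (F(6) + F(5)) + F(6)
Computing bottom-up: F(0)=0, F(1)=1, F(2)=1, F(3)=2, F(4)=3, F(5)=5, F(6)=8, F(7)=13, F(8)=21
= 21


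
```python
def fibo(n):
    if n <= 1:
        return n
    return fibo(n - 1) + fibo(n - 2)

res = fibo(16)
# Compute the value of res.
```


fibo(16)
= fibo(15) + fibo(14)
= (fibo(14) + fibo(13)) + fibo(14)
Computing bottom-up: fibo(0)=0, fibo(1)=1, fibo(2)=1, fibo(3)=2, fibo(4)=3, fibo(5)=5, fibo(6)=8, fibo(7)=13, fibo(8)=21, fibo(9)=34, fibo(10)=55, fibo(11)=89, fibo(12)=144, fibo(13)=233, fibo(14)=377, fibo(15)=610, fibo(16)=987
= 987


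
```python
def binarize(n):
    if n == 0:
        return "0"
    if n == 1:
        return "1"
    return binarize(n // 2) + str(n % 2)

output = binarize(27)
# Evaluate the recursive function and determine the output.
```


binarize(27)
= binarize(13) + "1"
= binarize(6) + "1" + "1"
= binarize(3) + "0" + "1" + "1"
= binarize(1) + "1" + "0" + "1" + "1"
= "1" + "1" + "0" + "1" + "1"
= "11011"


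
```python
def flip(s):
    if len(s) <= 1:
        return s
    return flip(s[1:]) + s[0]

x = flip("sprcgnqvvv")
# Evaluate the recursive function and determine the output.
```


flip("sprcgnqvvv")
= flip("prcgnqvvv") + "s"
= flip("rcgnqvvv") + "p" + "s"
= flip("cgnqvvv") + "r" + "p" + "s"
= flip("gnqvvv") + "c" + "r" + "p" + "s"
= flip("nqvvv") + "g" + "c" + "r" + "p" + "s"
= flip("qvvv") + "n" + "g" + "c" + "r" + "p" + "s"
= flip("vvv") + "q" + "n" + "g" + "c" + "r" + "p" + "s"
= flip("vv") + "v" + "q" + "n" + "g" + "c" + "r" + "p" + "s"
= flip("v") + "v" + "v" + "q" + "n" + "g" + "c" + "r" + "p" + "s"
= "v" + "v" + "v" + "q" + "n" + "g" + "c" + "r" + "p" + "s"
= "vvvqngcrps"


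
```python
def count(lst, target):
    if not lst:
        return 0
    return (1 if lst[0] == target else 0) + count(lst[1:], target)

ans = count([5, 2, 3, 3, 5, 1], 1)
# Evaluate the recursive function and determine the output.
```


count([5, 2, 3, 3, 5, 1], 1)
lst[0]=5 != 1: 0 + count([2, 3, 3, 5, 1], 1)
lst[0]=2 != 1: 0 + count([3, 3, 5, 1], 1)
lst[0]=3 != 1: 0 + count([3, 5, 1], 1)
lst[0]=3 != 1: 0 + count([5, 1], 1)
lst[0]=5 != 1: 0 + count([1], 1)
lst[0]=1 == 1: 1 + count([], 1)
= 1


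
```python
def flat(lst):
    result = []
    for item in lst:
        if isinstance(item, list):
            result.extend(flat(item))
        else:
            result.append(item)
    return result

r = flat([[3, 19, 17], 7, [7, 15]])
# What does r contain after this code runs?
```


flat([[3, 19, 17], 7, [7, 15]])
Processing each element:
  [3, 19, 17] is a list -> flat recursively -> [3, 19, 17]
  7 is not a list -> append 7
  [7, 15] is a list -> flat recursively -> [7, 15]
= [3, 19, 17, 7, 7, 15]


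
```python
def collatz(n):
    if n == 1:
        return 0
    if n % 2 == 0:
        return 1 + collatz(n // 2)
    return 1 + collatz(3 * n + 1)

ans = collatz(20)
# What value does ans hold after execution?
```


collatz(20)
20 is even -> collatz(10)
10 is even -> collatz(5)
5 is odd -> 3*5+1 = 16 -> collatz(16)
16 is even -> collatz(8)
8 is even -> collatz(4)
4 is even -> collatz(2)
2 is even -> collatz(1)
Reached 1 after 7 steps
= 7


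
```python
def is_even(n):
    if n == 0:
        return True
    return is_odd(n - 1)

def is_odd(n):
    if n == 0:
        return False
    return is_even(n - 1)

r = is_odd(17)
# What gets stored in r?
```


is_odd(17)
= is_even(16)
= is_odd(15)
= is_even(14)
= is_odd(13)
= is_even(12)
= is_odd(11)
= is_even(10)
= is_odd(9)
= is_even(8)
= is_odd(7)
= is_even(6)
= is_odd(5)
= is_even(4)
= is_odd(3)
= is_even(2)
= is_odd(1)
= is_even(0)
n == 0: return True
= True


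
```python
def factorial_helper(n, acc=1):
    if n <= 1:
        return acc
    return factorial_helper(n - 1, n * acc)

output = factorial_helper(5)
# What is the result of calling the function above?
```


factorial_helper(5, 1)
= factorial_helper(4, 5 * 1) = factorial_helper(4, 5)
= factorial_helper(3, 4 * 5) = factorial_helper(3, 20)
= factorial_helper(2, 3 * 20) = factorial_helper(2, 60)
= factorial_helper(1, 2 * 60) = factorial_helper(1, 120)
n <= 1, return acc = 120


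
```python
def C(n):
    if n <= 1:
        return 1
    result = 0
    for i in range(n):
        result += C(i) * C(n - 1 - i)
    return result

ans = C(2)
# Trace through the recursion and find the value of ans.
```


C(2)
= sum of C(i) * C(2-1-i) for i in 0..1
  C(0)*C(1) = 1*1 = 1
  C(1)*C(0) = 1*1 = 1
= 1 + 1
= 2


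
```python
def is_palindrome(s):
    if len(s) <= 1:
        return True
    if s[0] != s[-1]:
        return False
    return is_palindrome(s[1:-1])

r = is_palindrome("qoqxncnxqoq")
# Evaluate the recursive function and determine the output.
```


is_palindrome("qoqxncnxqoq")
"qoqxncnxqoq": s[0]='q' == s[-1]='q' -> is_palindrome("oqxncnxqo")
"oqxncnxqo": s[0]='o' == s[-1]='o' -> is_palindrome("qxncnxq")
"qxncnxq": s[0]='q' == s[-1]='q' -> is_palindrome("xncnx")
"xncnx": s[0]='x' == s[-1]='x' -> is_palindrome("ncn")
"ncn": s[0]='n' == s[-1]='n' -> is_palindrome("c")
"c": len <= 1 -> True
= True


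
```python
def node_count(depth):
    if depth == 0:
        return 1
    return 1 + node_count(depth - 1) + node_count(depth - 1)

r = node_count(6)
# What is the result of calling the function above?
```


node_count(6)
= 1 + node_count(5) + node_count(5)
= 1 + 2 * node_count(5)
node_count(k) = 2^(k+1) - 1
node_count(0) = 1
node_count(1) = 3
node_count(2) = 7
node_count(3) = 15
node_count(4) = 31
node_count(6) = 2^7 - 1 = 127


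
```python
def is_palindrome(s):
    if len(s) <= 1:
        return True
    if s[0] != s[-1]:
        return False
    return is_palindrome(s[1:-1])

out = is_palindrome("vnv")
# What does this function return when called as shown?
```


is_palindrome("vnv")
"vnv": s[0]='v' == s[-1]='v' -> is_palindrome("n")
"n": len <= 1 -> True
= True


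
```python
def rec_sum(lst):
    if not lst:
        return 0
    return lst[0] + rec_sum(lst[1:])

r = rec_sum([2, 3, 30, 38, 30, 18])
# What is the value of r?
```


rec_sum([2, 3, 30, 38, 30, 18])
= 2 + rec_sum([3, 30, 38, 30, 18])
= 2 + 3 + rec_sum([30, 38, 30, 18])
= 2 + 3 + 30 + rec_sum([38, 30, 18])
= 2 + 3 + 30 + 38 + rec_sum([30, 18])
= 2 + 3 + 30 + 38 + 30 + rec_sum([18])
= 2 + 3 + 30 + 38 + 30 + 18 + rec_sum([])
= 2 + 3 + 30 + 38 + 30 + 18 + 0
= 121


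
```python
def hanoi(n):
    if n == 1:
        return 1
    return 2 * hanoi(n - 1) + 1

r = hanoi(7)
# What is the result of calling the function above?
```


hanoi(7)
= 2 * hanoi(6) + 1
= 2 * (2 * hanoi(5) + 1) + 1
= 2 * (2 * (2 * hanoi(4) + 1) + 1) + 1
= 2 * (2 * (2 * (2 * hanoi(3) + 1) + 1) + 1) + 1
= 2 * (2 * (2 * (2 * (2 * hanoi(2) + 1) + 1) + 1) + 1) + 1
= 2 * (2 * (2 * (2 * (2 * (2 * hanoi(1) + 1) + 1) + 1) + 1) + 1) + 1
Now compute bottom-up:
hanoi(1) = 1
hanoi(2) = 2 * 1 + 1 = 3
hanoi(3) = 2 * 3 + 1 = 7
hanoi(4) = 2 * 7 + 1 = 15
hanoi(5) = 2 * 15 + 1 = 31
hanoi(6) = 2 * 31 + 1 = 63
hanoi(7) = 2 * 63 + 1 = 127
= 127


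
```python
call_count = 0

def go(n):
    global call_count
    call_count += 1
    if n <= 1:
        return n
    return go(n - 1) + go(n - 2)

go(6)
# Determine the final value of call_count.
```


go(6) calls go(5) and go(4); each non-base call branches into two more.
Let C(k) = total number of calls made by go(k), including the call to go(k) itself.
Base cases: C(0) = 1, C(1) = 1
Recurrence: C(k) = 1 + C(k-1) + C(k-2)
  C(2) = 1 + C(1) + C(0) = 1 + 1 + 1 = 3
  C(3) = 1 + C(2) + C(1) = 1 + 3 + 1 = 5
  C(4) = 1 + C(3) + C(2) = 1 + 5 + 3 = 9
  C(5) = 1 + C(4) + C(3) = 1 + 9 + 5 = 15
  C(6) = 1 + C(5) + C(4) = 1 + 15 + 9 = 25
Total calls = C(6) = 25


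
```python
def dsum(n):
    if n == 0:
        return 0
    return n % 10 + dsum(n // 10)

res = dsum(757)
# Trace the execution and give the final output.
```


dsum(757)
= 7 + dsum(75)
= 7 + 5 + dsum(7)
= 7 + 5 + 7 + dsum(0)
= 7 + 5 + 7 + 0
= 19


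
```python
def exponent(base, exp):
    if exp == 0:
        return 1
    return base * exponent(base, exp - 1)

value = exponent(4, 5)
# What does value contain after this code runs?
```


exponent(4, 5)
= 4 * exponent(4, 4)
= 4 * 4 * exponent(4, 3)
= 4 * 4 * 4 * exponent(4, 2)
= 4 * 4 * 4 * 4 * exponent(4, 1)
= 4 * 4 * 4 * 4 * 4 * exponent(4, 0)
= 4 * 4 * 4 * 4 * 4 * 1
= 1024


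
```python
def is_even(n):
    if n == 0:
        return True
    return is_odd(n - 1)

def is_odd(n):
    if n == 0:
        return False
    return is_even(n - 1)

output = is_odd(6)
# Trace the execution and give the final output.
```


is_odd(6)
= is_even(5)
= is_odd(4)
= is_even(3)
= is_odd(2)
= is_even(1)
= is_odd(0)
n == 0: return False
= False


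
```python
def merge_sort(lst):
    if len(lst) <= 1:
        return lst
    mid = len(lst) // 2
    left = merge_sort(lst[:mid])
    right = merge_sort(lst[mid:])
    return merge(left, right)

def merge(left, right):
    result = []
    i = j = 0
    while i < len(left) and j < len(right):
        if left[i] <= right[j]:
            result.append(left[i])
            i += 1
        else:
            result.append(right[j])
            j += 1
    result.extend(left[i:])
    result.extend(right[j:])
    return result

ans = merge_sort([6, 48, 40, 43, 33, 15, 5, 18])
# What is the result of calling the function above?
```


merge_sort([6, 48, 40, 43, 33, 15, 5, 18])
Split into [6, 48, 40, 43] and [33, 15, 5, 18]
Left sorted: [6, 40, 43, 48]
Right sorted: [5, 15, 18, 33]
Merge [6, 40, 43, 48] and [5, 15, 18, 33]
= [5, 6, 15, 18, 33, 40, 43, 48]


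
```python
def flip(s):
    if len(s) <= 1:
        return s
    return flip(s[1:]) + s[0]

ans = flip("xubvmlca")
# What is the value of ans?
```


flip("xubvmlca")
= flip("ubvmlca") + "x"
= flip("bvmlca") + "u" + "x"
= flip("vmlca") + "b" + "u" + "x"
= flip("mlca") + "v" + "b" + "u" + "x"
= flip("lca") + "m" + "v" + "b" + "u" + "x"
= flip("ca") + "l" + "m" + "v" + "b" + "u" + "x"
= flip("a") + "c" + "l" + "m" + "v" + "b" + "u" + "x"
= "a" + "c" + "l" + "m" + "v" + "b" + "u" + "x"
= "aclmvbux"


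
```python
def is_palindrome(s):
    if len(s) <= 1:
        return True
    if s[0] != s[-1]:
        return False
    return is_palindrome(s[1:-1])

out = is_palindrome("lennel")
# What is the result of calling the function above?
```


is_palindrome("lennel")
"lennel": s[0]='l' == s[-1]='l' -> is_palindrome("enne")
"enne": s[0]='e' == s[-1]='e' -> is_palindrome("nn")
"nn": s[0]='n' == s[-1]='n' -> is_palindrome("")
"": len <= 1 -> True
= True


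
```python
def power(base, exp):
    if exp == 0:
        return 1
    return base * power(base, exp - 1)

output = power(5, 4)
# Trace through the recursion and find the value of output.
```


power(5, 4)
= 5 * power(5, 3)
= 5 * 5 * power(5, 2)
= 5 * 5 * 5 * power(5, 1)
= 5 * 5 * 5 * 5 * power(5, 0)
= 5 * 5 * 5 * 5 * 1
= 625


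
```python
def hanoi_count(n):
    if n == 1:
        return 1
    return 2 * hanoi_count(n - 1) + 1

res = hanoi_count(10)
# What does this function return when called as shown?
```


hanoi_count(10)
= 2 * hanoi_count(9) + 1
= 2 * (2 * hanoi_count(8) + 1) + 1
= 2 * (2 * (2 * hanoi_count(7) + 1) + 1) + 1
= 2 * (2 * (2 * (2 * hanoi_count(6) + 1) + 1) + 1) + 1
= 2 * (2 * (2 * (2 * (2 * hanoi_count(5) + 1) + 1) + 1) + 1) + 1
= 2 * (2 * (2 * (2 * (2 * (2 * hanoi_count(4) + 1) + 1) + 1) + 1) + 1) + 1
= 2 * (2 * (2 * (2 * (2 * (2 * (2 * hanoi_count(3) + 1) + 1) + 1) + 1) + 1) + 1) + 1
= 2 * (2 * (2 * (2 * (2 * (2 * (2 * (2 * hanoi_count(2) + 1) + 1) + 1) + 1) + 1) + 1) + 1) + 1
= 2 * (2 * (2 * (2 * (2 * (2 * (2 * (2 * (2 * hanoi_count(1) + 1) + 1) + 1) + 1) + 1) + 1) + 1) + 1) + 1
Now compute bottom-up:
hanoi_count(1) = 1
hanoi_count(2) = 2 * 1 + 1 = 3
hanoi_count(3) = 2 * 3 + 1 = 7
hanoi_count(4) = 2 * 7 + 1 = 15
hanoi_count(5) = 2 * 15 + 1 = 31
hanoi_count(6) = 2 * 31 + 1 = 63
hanoi_count(7) = 2 * 63 + 1 = 127
hanoi_count(8) = 2 * 127 + 1 = 255
hanoi_count(9) = 2 * 255 + 1 = 511
hanoi_count(10) = 2 * 511 + 1 = 1023
= 1023


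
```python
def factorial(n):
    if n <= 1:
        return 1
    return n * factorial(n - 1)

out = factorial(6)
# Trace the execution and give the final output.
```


factorial(6)
= 6 * factorial(5)
= 6 * 5 * factorial(4)
= 6 * 5 * 4 * factorial(3)
= 6 * 5 * 4 * 3 * factorial(2)
= 6 * 5 * 4 * 3 * 2 * factorial(1)
= 6 * 5 * 4 * 3 * 2 * 1
= 720


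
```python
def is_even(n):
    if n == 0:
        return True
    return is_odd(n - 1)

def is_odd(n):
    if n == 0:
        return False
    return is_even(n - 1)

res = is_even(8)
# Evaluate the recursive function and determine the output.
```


is_even(8)
= is_odd(7)
= is_even(6)
= is_odd(5)
= is_even(4)
= is_odd(3)
= is_even(2)
= is_odd(1)
= is_even(0)
n == 0: return True
= True


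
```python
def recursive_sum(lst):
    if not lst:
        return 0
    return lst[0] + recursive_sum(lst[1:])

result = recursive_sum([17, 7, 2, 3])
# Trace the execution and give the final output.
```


recursive_sum([17, 7, 2, 3])
= 17 + recursive_sum([7, 2, 3])
= 17 + 7 + recursive_sum([2, 3])
= 17 + 7 + 2 + recursive_sum([3])
= 17 + 7 + 2 + 3 + recursive_sum([])
= 17 + 7 + 2 + 3 + 0
= 29


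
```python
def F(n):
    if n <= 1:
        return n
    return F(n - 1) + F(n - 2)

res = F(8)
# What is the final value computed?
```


F(8)
= F(7) + F(6)
= (F(6) + F(5)) + F(6)
Computing bottom-up: F(0)=0, F(1)=1, F(2)=1, F(3)=2, F(4)=3, F(5)=5, F(6)=8, F(7)=13, F(8)=21
= 21


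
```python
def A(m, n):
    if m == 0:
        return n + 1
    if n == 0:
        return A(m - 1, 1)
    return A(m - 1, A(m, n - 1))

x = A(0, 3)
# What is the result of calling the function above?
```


A(0, 3)
m == 0: return 3 + 1 = 4
= 4


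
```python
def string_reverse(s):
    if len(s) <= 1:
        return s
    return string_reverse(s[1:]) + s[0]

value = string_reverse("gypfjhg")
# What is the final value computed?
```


string_reverse("gypfjhg")
= string_reverse("ypfjhg") + "g"
= string_reverse("pfjhg") + "y" + "g"
= string_reverse("fjhg") + "p" + "y" + "g"
= string_reverse("jhg") + "f" + "p" + "y" + "g"
= string_reverse("hg") + "j" + "f" + "p" + "y" + "g"
= string_reverse("g") + "h" + "j" + "f" + "p" + "y" + "g"
= "g" + "h" + "j" + "f" + "p" + "y" + "g"
= "ghjfpyg"


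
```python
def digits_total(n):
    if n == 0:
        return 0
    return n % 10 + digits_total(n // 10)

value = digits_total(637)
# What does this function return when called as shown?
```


digits_total(637)
= 7 + digits_total(63)
= 7 + 3 + digits_total(6)
= 7 + 3 + 6 + digits_total(0)
= 7 + 3 + 6 + 0
= 16


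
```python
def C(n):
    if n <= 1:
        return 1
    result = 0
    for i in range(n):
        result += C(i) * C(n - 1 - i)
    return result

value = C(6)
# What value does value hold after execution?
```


C(6)
= sum of C(i) * C(6-1-i) for i in 0..5
First compute sub-values bottom-up:
  C(0) = 1, C(1) = 1
  C(2) = 1*1 + 1*1 = 2
  C(3) = 1*2 + 1*1 + 2*1 = 5
  C(4) = 1*5 + 1*2 + 2*1 + 5*1 = 14
  C(5) = 1*14 + 1*5 + 2*2 + 5*1 + 14*1 = 42
Now C(6):
  C(0)*C(5) = 1*42 = 42
  C(1)*C(4) = 1*14 = 14
  C(2)*C(3) = 2*5 = 10
  C(3)*C(2) = 5*2 = 10
  C(4)*C(1) = 14*1 = 14
  C(5)*C(0) = 42*1 = 42
= 42 + 14 + 10 + 10 + 14 + 42
= 132


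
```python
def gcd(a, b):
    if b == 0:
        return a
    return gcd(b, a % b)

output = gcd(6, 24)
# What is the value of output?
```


gcd(6, 24)
= gcd(24, 6 % 24) = gcd(24, 6)
= gcd(6, 24 % 6) = gcd(6, 0)
b == 0, return a = 6


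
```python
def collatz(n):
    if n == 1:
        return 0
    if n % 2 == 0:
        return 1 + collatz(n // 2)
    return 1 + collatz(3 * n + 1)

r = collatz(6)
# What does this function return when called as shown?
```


collatz(6)
6 is even -> collatz(3)
3 is odd -> 3*3+1 = 10 -> collatz(10)
10 is even -> collatz(5)
5 is odd -> 3*5+1 = 16 -> collatz(16)
16 is even -> collatz(8)
8 is even -> collatz(4)
4 is even -> collatz(2)
2 is even -> collatz(1)
Reached 1 after 8 steps
= 8


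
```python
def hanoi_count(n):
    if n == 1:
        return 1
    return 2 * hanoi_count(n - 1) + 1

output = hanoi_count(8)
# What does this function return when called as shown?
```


hanoi_count(8)
= 2 * hanoi_count(7) + 1
= 2 * (2 * hanoi_count(6) + 1) + 1
= 2 * (2 * (2 * hanoi_count(5) + 1) + 1) + 1
= 2 * (2 * (2 * (2 * hanoi_count(4) + 1) + 1) + 1) + 1
= 2 * (2 * (2 * (2 * (2 * hanoi_count(3) + 1) + 1) + 1) + 1) + 1
= 2 * (2 * (2 * (2 * (2 * (2 * hanoi_count(2) + 1) + 1) + 1) + 1) + 1) + 1
= 2 * (2 * (2 * (2 * (2 * (2 * (2 * hanoi_count(1) + 1) + 1) + 1) + 1) + 1) + 1) + 1
Now compute bottom-up:
hanoi_count(1) = 1
hanoi_count(2) = 2 * 1 + 1 = 3
hanoi_count(3) = 2 * 3 + 1 = 7
hanoi_count(4) = 2 * 7 + 1 = 15
hanoi_count(5) = 2 * 15 + 1 = 31
hanoi_count(6) = 2 * 31 + 1 = 63
hanoi_count(7) = 2 * 63 + 1 = 127
hanoi_count(8) = 2 * 127 + 1 = 255
= 255


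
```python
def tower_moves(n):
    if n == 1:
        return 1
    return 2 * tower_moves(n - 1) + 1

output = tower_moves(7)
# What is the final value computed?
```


tower_moves(7)
= 2 * tower_moves(6) + 1
= 2 * (2 * tower_moves(5) + 1) + 1
= 2 * (2 * (2 * tower_moves(4) + 1) + 1) + 1
= 2 * (2 * (2 * (2 * tower_moves(3) + 1) + 1) + 1) + 1
= 2 * (2 * (2 * (2 * (2 * tower_moves(2) + 1) + 1) + 1) + 1) + 1
= 2 * (2 * (2 * (2 * (2 * (2 * tower_moves(1) + 1) + 1) + 1) + 1) + 1) + 1
Now compute bottom-up:
tower_moves(1) = 1
tower_moves(2) = 2 * 1 + 1 = 3
tower_moves(3) = 2 * 3 + 1 = 7
tower_moves(4) = 2 * 7 + 1 = 15
tower_moves(5) = 2 * 15 + 1 = 31
tower_moves(6) = 2 * 31 + 1 = 63
tower_moves(7) = 2 * 63 + 1 = 127
= 127


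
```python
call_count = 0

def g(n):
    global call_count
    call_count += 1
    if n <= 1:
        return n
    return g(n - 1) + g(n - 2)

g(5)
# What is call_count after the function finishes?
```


g(5) calls g(4) and g(3); each non-base call branches into two more.
Let C(k) = total number of calls made by g(k), including the call to g(k) itself.
Base cases: C(0) = 1, C(1) = 1
Recurrence: C(k) = 1 + C(k-1) + C(k-2)
  C(2) = 1 + C(1) + C(0) = 1 + 1 + 1 = 3
  C(3) = 1 + C(2) + C(1) = 1 + 3 + 1 = 5
  C(4) = 1 + C(3) + C(2) = 1 + 5 + 3 = 9
  C(5) = 1 + C(4) + C(3) = 1 + 9 + 5 = 15
Total calls = C(5) = 15


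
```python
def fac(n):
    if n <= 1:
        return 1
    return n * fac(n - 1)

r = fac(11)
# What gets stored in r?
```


fac(11)
= 11 * fac(10)
= 11 * 10 * fac(9)
= 11 * 10 * 9 * fac(8)
= 11 * 10 * 9 * 8 * fac(7)
= 11 * 10 * 9 * 8 * 7 * fac(6)
= 11 * 10 * 9 * 8 * 7 * 6 * fac(5)
= 11 * 10 * 9 * 8 * 7 * 6 * 5 * fac(4)
= 11 * 10 * 9 * 8 * 7 * 6 * 5 * 4 * fac(3)
= 11 * 10 * 9 * 8 * 7 * 6 * 5 * 4 * 3 * fac(2)
= 11 * 10 * 9 * 8 * 7 * 6 * 5 * 4 * 3 * 2 * fac(1)
= 11 * 10 * 9 * 8 * 7 * 6 * 5 * 4 * 3 * 2 * 1
= 39916800


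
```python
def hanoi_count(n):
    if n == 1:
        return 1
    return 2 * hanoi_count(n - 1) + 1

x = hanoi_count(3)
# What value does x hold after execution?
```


hanoi_count(3)
= 2 * hanoi_count(2) + 1
= 2 * (2 * hanoi_count(1) + 1) + 1
Now compute bottom-up:
hanoi_count(1) = 1
hanoi_count(2) = 2 * 1 + 1 = 3
hanoi_count(3) = 2 * 3 + 1 = 7
= 7


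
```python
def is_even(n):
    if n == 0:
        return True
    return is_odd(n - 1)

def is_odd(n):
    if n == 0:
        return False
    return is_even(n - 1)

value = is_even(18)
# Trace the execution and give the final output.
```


is_even(18)
= is_odd(17)
= is_even(16)
= is_odd(15)
= is_even(14)
= is_odd(13)
= is_even(12)
= is_odd(11)
= is_even(10)
= is_odd(9)
= is_even(8)
= is_odd(7)
= is_even(6)
= is_odd(5)
= is_even(4)
= is_odd(3)
= is_even(2)
= is_odd(1)
= is_even(0)
n == 0: return True
= True


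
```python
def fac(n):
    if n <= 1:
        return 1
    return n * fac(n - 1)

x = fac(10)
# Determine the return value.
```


fac(10)
= 10 * fac(9)
= 10 * 9 * fac(8)
= 10 * 9 * 8 * fac(7)
= 10 * 9 * 8 * 7 * fac(6)
= 10 * 9 * 8 * 7 * 6 * fac(5)
= 10 * 9 * 8 * 7 * 6 * 5 * fac(4)
= 10 * 9 * 8 * 7 * 6 * 5 * 4 * fac(3)
= 10 * 9 * 8 * 7 * 6 * 5 * 4 * 3 * fac(2)
= 10 * 9 * 8 * 7 * 6 * 5 * 4 * 3 * 2 * fac(1)
= 10 * 9 * 8 * 7 * 6 * 5 * 4 * 3 * 2 * 1
= 3628800


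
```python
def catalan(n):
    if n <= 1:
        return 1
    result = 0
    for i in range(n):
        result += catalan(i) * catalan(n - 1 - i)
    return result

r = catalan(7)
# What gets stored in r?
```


catalan(7)
= sum of catalan(i) * catalan(7-1-i) for i in 0..6
First compute sub-values bottom-up:
  catalan(0) = 1, catalan(1) = 1
  catalan(2) = 1*1 + 1*1 = 2
  catalan(3) = 1*2 + 1*1 + 2*1 = 5
  catalan(4) = 1*5 + 1*2 + 2*1 + 5*1 = 14
  catalan(5) = 1*14 + 1*5 + 2*2 + 5*1 + 14*1 = 42
  catalan(6) = 1*42 + 1*14 + 2*5 + 5*2 + 14*1 + 42*1 = 132
Now catalan(7):
  catalan(0)*catalan(6) = 1*132 = 132
  catalan(1)*catalan(5) = 1*42 = 42
  catalan(2)*catalan(4) = 2*14 = 28
  catalan(3)*catalan(3) = 5*5 = 25
  catalan(4)*catalan(2) = 14*2 = 28
  catalan(5)*catalan(1) = 42*1 = 42
  catalan(6)*catalan(0) = 132*1 = 132
= 132 + 42 + 28 + 25 + 28 + 42 + 132
= 429


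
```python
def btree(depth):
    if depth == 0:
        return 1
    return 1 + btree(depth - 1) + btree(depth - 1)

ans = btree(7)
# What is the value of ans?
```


btree(7)
= 1 + btree(6) + btree(6)
= 1 + 2 * btree(6)
btree(k) = 2^(k+1) - 1
btree(0) = 1
btree(1) = 3
btree(2) = 7
btree(3) = 15
btree(4) = 31
btree(7) = 2^8 - 1 = 255


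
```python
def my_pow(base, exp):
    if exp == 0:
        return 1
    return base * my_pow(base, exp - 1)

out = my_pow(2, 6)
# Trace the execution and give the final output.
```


my_pow(2, 6)
= 2 * my_pow(2, 5)
= 2 * 2 * my_pow(2, 4)
= 2 * 2 * 2 * my_pow(2, 3)
= 2 * 2 * 2 * 2 * my_pow(2, 2)
= 2 * 2 * 2 * 2 * 2 * my_pow(2, 1)
= 2 * 2 * 2 * 2 * 2 * 2 * my_pow(2, 0)
= 2 * 2 * 2 * 2 * 2 * 2 * 1
= 64


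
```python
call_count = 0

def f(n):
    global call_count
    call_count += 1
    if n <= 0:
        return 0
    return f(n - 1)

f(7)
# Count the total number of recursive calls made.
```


f(7) calls f(6) calls ... calls f(0)
Total calls: 7 + 1 (for base case) = 8


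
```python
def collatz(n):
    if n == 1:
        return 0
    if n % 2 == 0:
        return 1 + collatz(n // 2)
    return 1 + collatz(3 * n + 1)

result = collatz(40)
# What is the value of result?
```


collatz(40)
40 is even -> collatz(20)
20 is even -> collatz(10)
10 is even -> collatz(5)
5 is odd -> 3*5+1 = 16 -> collatz(16)
16 is even -> collatz(8)
8 is even -> collatz(4)
4 is even -> collatz(2)
2 is even -> collatz(1)
Reached 1 after 8 steps
= 8


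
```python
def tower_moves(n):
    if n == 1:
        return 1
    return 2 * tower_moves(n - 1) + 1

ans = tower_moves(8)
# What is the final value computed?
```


tower_moves(8)
= 2 * tower_moves(7) + 1
= 2 * (2 * tower_moves(6) + 1) + 1
= 2 * (2 * (2 * tower_moves(5) + 1) + 1) + 1
= 2 * (2 * (2 * (2 * tower_moves(4) + 1) + 1) + 1) + 1
= 2 * (2 * (2 * (2 * (2 * tower_moves(3) + 1) + 1) + 1) + 1) + 1
= 2 * (2 * (2 * (2 * (2 * (2 * tower_moves(2) + 1) + 1) + 1) + 1) + 1) + 1
= 2 * (2 * (2 * (2 * (2 * (2 * (2 * tower_moves(1) + 1) + 1) + 1) + 1) + 1) + 1) + 1
Now compute bottom-up:
tower_moves(1) = 1
tower_moves(2) = 2 * 1 + 1 = 3
tower_moves(3) = 2 * 3 + 1 = 7
tower_moves(4) = 2 * 7 + 1 = 15
tower_moves(5) = 2 * 15 + 1 = 31
tower_moves(6) = 2 * 31 + 1 = 63
tower_moves(7) = 2 * 63 + 1 = 127
tower_moves(8) = 2 * 127 + 1 = 255
= 255


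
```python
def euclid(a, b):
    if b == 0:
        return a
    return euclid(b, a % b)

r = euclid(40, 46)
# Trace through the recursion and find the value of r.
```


euclid(40, 46)
= euclid(46, 40 % 46) = euclid(46, 40)
= euclid(40, 46 % 40) = euclid(40, 6)
= euclid(6, 40 % 6) = euclid(6, 4)
= euclid(4, 6 % 4) = euclid(4, 2)
= euclid(2, 4 % 2) = euclid(2, 0)
b == 0, return a = 2


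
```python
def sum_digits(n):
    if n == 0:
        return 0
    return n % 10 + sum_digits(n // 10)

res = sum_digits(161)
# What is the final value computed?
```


sum_digits(161)
= 1 + sum_digits(16)
= 1 + 6 + sum_digits(1)
= 1 + 6 + 1 + sum_digits(0)
= 1 + 6 + 1 + 0
= 8


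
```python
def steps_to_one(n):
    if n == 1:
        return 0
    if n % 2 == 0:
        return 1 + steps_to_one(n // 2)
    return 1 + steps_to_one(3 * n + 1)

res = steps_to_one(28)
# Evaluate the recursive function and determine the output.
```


steps_to_one(28)
28 is even -> steps_to_one(14)
14 is even -> steps_to_one(7)
7 is odd -> 3*7+1 = 22 -> steps_to_one(22)
22 is even -> steps_to_one(11)
11 is odd -> 3*11+1 = 34 -> steps_to_one(34)
34 is even -> steps_to_one(17)
17 is odd -> 3*17+1 = 52 -> steps_to_one(52)
52 is even -> steps_to_one(26)
26 is even -> steps_to_one(13)
13 is odd -> 3*13+1 = 40 -> steps_to_one(40)
40 is even -> steps_to_one(20)
20 is even -> steps_to_one(10)
10 is even -> steps_to_one(5)
5 is odd -> 3*5+1 = 16 -> steps_to_one(16)
16 is even -> steps_to_one(8)
8 is even -> steps_to_one(4)
4 is even -> steps_to_one(2)
2 is even -> steps_to_one(1)
Reached 1 after 18 steps
= 18


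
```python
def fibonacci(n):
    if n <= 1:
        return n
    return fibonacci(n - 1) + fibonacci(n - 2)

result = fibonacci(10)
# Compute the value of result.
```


fibonacci(10)
= fibonacci(9) + fibonacci(8)
= (fibonacci(8) + fibonacci(7)) + fibonacci(8)
Computing bottom-up: fibonacci(0)=0, fibonacci(1)=1, fibonacci(2)=1, fibonacci(3)=2, fibonacci(4)=3, fibonacci(5)=5, fibonacci(6)=8, fibonacci(7)=13, fibonacci(8)=21, fibonacci(9)=34, fibonacci(10)=55
= 55


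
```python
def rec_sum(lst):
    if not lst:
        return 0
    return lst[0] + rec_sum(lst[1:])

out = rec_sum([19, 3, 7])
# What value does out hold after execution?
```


rec_sum([19, 3, 7])
= 19 + rec_sum([3, 7])
= 19 + 3 + rec_sum([7])
= 19 + 3 + 7 + rec_sum([])
= 19 + 3 + 7 + 0
= 29


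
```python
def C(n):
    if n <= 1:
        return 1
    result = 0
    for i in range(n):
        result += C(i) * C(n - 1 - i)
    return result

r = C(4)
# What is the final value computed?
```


C(4)
= sum of C(i) * C(4-1-i) for i in 0..3
First compute sub-values bottom-up:
  C(0) = 1, C(1) = 1
  C(2) = 1*1 + 1*1 = 2
  C(3) = 1*2 + 1*1 + 2*1 = 5
Now C(4):
  C(0)*C(3) = 1*5 = 5
  C(1)*C(2) = 1*2 = 2
  C(2)*C(1) = 2*1 = 2
  C(3)*C(0) = 5*1 = 5
= 5 + 2 + 2 + 5
= 14


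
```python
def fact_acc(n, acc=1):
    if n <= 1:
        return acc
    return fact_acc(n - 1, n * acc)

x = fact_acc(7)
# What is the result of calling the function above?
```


fact_acc(7, 1)
= fact_acc(6, 7 * 1) = fact_acc(6, 7)
= fact_acc(5, 6 * 7) = fact_acc(5, 42)
= fact_acc(4, 5 * 42) = fact_acc(4, 210)
= fact_acc(3, 4 * 210) = fact_acc(3, 840)
= fact_acc(2, 3 * 840) = fact_acc(2, 2520)
= fact_acc(1, 2 * 2520) = fact_acc(1, 5040)
n <= 1, return acc = 5040


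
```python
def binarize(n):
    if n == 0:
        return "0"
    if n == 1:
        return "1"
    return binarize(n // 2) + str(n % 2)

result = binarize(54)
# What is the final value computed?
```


binarize(54)
= binarize(27) + "0"
= binarize(13) + "1" + "0"
= binarize(6) + "1" + "1" + "0"
= binarize(3) + "0" + "1" + "1" + "0"
= binarize(1) + "1" + "0" + "1" + "1" + "0"
= "1" + "1" + "0" + "1" + "1" + "0"
= "110110"


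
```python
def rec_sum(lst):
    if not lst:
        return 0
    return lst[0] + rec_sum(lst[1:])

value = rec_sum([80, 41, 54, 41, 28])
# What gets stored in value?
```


rec_sum([80, 41, 54, 41, 28])
= 80 + rec_sum([41, 54, 41, 28])
= 80 + 41 + rec_sum([54, 41, 28])
= 80 + 41 + 54 + rec_sum([41, 28])
= 80 + 41 + 54 + 41 + rec_sum([28])
= 80 + 41 + 54 + 41 + 28 + rec_sum([])
= 80 + 41 + 54 + 41 + 28 + 0
= 244


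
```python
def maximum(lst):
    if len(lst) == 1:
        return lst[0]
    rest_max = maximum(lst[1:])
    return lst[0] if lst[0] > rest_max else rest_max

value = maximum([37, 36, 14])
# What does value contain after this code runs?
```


maximum([37, 36, 14])
= compare 37 with maximum([36, 14])
= compare 36 with maximum([14])
Base: maximum([14]) = 14
compare 36 with 14: max = 36
compare 37 with 36: max = 37
= 37


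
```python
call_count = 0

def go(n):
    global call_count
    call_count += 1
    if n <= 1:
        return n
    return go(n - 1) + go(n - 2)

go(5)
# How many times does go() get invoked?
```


go(5) calls go(4) and go(3); each non-base call branches into two more.
Let C(k) = total number of calls made by go(k), including the call to go(k) itself.
Base cases: C(0) = 1, C(1) = 1
Recurrence: C(k) = 1 + C(k-1) + C(k-2)
  C(2) = 1 + C(1) + C(0) = 1 + 1 + 1 = 3
  C(3) = 1 + C(2) + C(1) = 1 + 3 + 1 = 5
  C(4) = 1 + C(3) + C(2) = 1 + 5 + 3 = 9
  C(5) = 1 + C(4) + C(3) = 1 + 9 + 5 = 15
Total calls = C(5) = 15


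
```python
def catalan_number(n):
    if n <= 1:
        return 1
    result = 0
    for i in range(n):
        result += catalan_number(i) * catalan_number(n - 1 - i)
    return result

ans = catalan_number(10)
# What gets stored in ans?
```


catalan_number(10)
= sum of catalan_number(i) * catalan_number(10-1-i) for i in 0..9
First compute sub-values bottom-up:
  catalan_number(0) = 1, catalan_number(1) = 1
  catalan_number(2) = 1*1 + 1*1 = 2
  catalan_number(3) = 1*2 + 1*1 + 2*1 = 5
  catalan_number(4) = 1*5 + 1*2 + 2*1 + 5*1 = 14
  catalan_number(5) = 1*14 + 1*5 + 2*2 + 5*1 + 14*1 = 42
  catalan_number(6) = 1*42 + 1*14 + 2*5 + 5*2 + 14*1 + 42*1 = 132
  catalan_number(7) = 1*132 + 1*42 + 2*14 + 5*5 + 14*2 + 42*1 + 132*1 = 429
  catalan_number(8) = 1*429 + 1*132 + 2*42 + 5*14 + 14*5 + 42*2 + 132*1 + 429*1 = 1430
  catalan_number(9) = 1*1430 + 1*429 + 2*132 + 5*42 + 14*14 + 42*5 + 132*2 + 429*1 + 1430*1 = 4862
Now catalan_number(10):
  catalan_number(0)*catalan_number(9) = 1*4862 = 4862
  catalan_number(1)*catalan_number(8) = 1*1430 = 1430
  catalan_number(2)*catalan_number(7) = 2*429 = 858
  catalan_number(3)*catalan_number(6) = 5*132 = 660
  catalan_number(4)*catalan_number(5) = 14*42 = 588
  catalan_number(5)*catalan_number(4) = 42*14 = 588
  catalan_number(6)*catalan_number(3) = 132*5 = 660
  catalan_number(7)*catalan_number(2) = 429*2 = 858
  catalan_number(8)*catalan_number(1) = 1430*1 = 1430
  catalan_number(9)*catalan_number(0) = 4862*1 = 4862
= 4862 + 1430 + 858 + 660 + 588 + 588 + 660 + 858 + 1430 + 4862
= 16796


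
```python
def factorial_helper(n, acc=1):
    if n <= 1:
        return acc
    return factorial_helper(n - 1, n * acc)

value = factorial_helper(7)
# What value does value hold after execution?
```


factorial_helper(7, 1)
= factorial_helper(6, 7 * 1) = factorial_helper(6, 7)
= factorial_helper(5, 6 * 7) = factorial_helper(5, 42)
= factorial_helper(4, 5 * 42) = factorial_helper(4, 210)
= factorial_helper(3, 4 * 210) = factorial_helper(3, 840)
= factorial_helper(2, 3 * 840) = factorial_helper(2, 2520)
= factorial_helper(1, 2 * 2520) = factorial_helper(1, 5040)
n <= 1, return acc = 5040


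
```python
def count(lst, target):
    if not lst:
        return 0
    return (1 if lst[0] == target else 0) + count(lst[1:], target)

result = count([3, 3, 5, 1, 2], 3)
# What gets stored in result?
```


count([3, 3, 5, 1, 2], 3)
lst[0]=3 == 3: 1 + count([3, 5, 1, 2], 3)
lst[0]=3 == 3: 1 + count([5, 1, 2], 3)
lst[0]=5 != 3: 0 + count([1, 2], 3)
lst[0]=1 != 3: 0 + count([2], 3)
lst[0]=2 != 3: 0 + count([], 3)
= 2


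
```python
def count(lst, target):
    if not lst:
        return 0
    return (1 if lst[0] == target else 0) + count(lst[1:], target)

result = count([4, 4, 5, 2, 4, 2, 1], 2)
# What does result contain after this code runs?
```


count([4, 4, 5, 2, 4, 2, 1], 2)
lst[0]=4 != 2: 0 + count([4, 5, 2, 4, 2, 1], 2)
lst[0]=4 != 2: 0 + count([5, 2, 4, 2, 1], 2)
lst[0]=5 != 2: 0 + count([2, 4, 2, 1], 2)
lst[0]=2 == 2: 1 + count([4, 2, 1], 2)
lst[0]=4 != 2: 0 + count([2, 1], 2)
lst[0]=2 == 2: 1 + count([1], 2)
lst[0]=1 != 2: 0 + count([], 2)
= 2


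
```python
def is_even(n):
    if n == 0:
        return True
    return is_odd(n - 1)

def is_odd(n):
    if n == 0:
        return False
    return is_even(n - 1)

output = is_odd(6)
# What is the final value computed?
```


is_odd(6)
= is_even(5)
= is_odd(4)
= is_even(3)
= is_odd(2)
= is_even(1)
= is_odd(0)
n == 0: return False
= False


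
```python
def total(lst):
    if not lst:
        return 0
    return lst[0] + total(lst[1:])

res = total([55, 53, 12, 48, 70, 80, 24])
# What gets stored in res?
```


total([55, 53, 12, 48, 70, 80, 24])
= 55 + total([53, 12, 48, 70, 80, 24])
= 55 + 53 + total([12, 48, 70, 80, 24])
= 55 + 53 + 12 + total([48, 70, 80, 24])
= 55 + 53 + 12 + 48 + total([70, 80, 24])
= 55 + 53 + 12 + 48 + 70 + total([80, 24])
= 55 + 53 + 12 + 48 + 70 + 80 + total([24])
= 55 + 53 + 12 + 48 + 70 + 80 + 24 + total([])
= 55 + 53 + 12 + 48 + 70 + 80 + 24 + 0
= 342


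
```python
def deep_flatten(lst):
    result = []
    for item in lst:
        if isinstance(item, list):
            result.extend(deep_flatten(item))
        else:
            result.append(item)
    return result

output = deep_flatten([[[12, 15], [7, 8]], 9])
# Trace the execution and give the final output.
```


deep_flatten([[[12, 15], [7, 8]], 9])
Processing each element:
  [[12, 15], [7, 8]] is a list -> deep_flatten recursively -> [12, 15, 7, 8]
  9 is not a list -> append 9
= [12, 15, 7, 8, 9]


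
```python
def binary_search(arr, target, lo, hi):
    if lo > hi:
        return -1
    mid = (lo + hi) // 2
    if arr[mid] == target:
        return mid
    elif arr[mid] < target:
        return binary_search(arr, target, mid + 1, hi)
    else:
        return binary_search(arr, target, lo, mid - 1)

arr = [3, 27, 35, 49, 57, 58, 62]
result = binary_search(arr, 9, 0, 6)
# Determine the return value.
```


binary_search(arr, 9, 0, 6)
lo=0, hi=6, mid=3, arr[mid]=49
49 > 9, search left half
lo=0, hi=2, mid=1, arr[mid]=27
27 > 9, search left half
lo=0, hi=0, mid=0, arr[mid]=3
3 < 9, search right half
lo > hi, target not found, return -1
= -1


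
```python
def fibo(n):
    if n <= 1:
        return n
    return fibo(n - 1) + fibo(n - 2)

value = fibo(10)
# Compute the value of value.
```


fibo(10)
= fibo(9) + fibo(8)
= (fibo(8) + fibo(7)) + fibo(8)
Computing bottom-up: fibo(0)=0, fibo(1)=1, fibo(2)=1, fibo(3)=2, fibo(4)=3, fibo(5)=5, fibo(6)=8, fibo(7)=13, fibo(8)=21, fibo(9)=34, fibo(10)=55
= 55


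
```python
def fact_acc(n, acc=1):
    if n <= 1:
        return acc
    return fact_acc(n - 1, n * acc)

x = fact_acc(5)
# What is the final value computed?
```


fact_acc(5, 1)
= fact_acc(4, 5 * 1) = fact_acc(4, 5)
= fact_acc(3, 4 * 5) = fact_acc(3, 20)
= fact_acc(2, 3 * 20) = fact_acc(2, 60)
= fact_acc(1, 2 * 60) = fact_acc(1, 120)
n <= 1, return acc = 120


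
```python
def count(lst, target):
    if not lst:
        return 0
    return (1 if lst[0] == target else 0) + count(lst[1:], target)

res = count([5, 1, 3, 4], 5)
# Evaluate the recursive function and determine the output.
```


count([5, 1, 3, 4], 5)
lst[0]=5 == 5: 1 + count([1, 3, 4], 5)
lst[0]=1 != 5: 0 + count([3, 4], 5)
lst[0]=3 != 5: 0 + count([4], 5)
lst[0]=4 != 5: 0 + count([], 5)
= 1


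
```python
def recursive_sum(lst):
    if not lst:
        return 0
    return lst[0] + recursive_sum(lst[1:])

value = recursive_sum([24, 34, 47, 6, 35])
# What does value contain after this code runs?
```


recursive_sum([24, 34, 47, 6, 35])
= 24 + recursive_sum([34, 47, 6, 35])
= 24 + 34 + recursive_sum([47, 6, 35])
= 24 + 34 + 47 + recursive_sum([6, 35])
= 24 + 34 + 47 + 6 + recursive_sum([35])
= 24 + 34 + 47 + 6 + 35 + recursive_sum([])
= 24 + 34 + 47 + 6 + 35 + 0
= 146


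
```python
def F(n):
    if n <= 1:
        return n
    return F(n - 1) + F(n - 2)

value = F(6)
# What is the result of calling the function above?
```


F(6)
= F(5) + F(4)
= (F(4) + F(3)) + F(4)
Computing bottom-up: F(0)=0, F(1)=1, F(2)=1, F(3)=2, F(4)=3, F(5)=5, F(6)=8
= 8


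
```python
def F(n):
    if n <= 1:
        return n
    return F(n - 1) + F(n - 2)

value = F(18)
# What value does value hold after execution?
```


F(18)
= F(17) + F(16)
= (F(16) + F(15)) + F(16)
Computing bottom-up: F(0)=0, F(1)=1, F(2)=1, F(3)=2, F(4)=3, F(5)=5, F(6)=8, F(7)=13, F(8)=21, F(9)=34, F(10)=55, F(11)=89, F(12)=144, F(13)=233, F(14)=377, F(15)=610, F(16)=987, F(17)=1597, F(18)=2584
= 2584
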